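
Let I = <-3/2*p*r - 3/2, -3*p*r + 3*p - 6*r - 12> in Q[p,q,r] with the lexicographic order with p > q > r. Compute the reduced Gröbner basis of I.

This is the nonlinear analogue of row-reducing a linear system.

f_1 = -3/2*p*r - 3/2, LT = p*r.
f_2 = -3*p*r + 3*p - 6*r - 12, LT = p*r.

S(f_1,f_2): lcm = p*r. S = p - 2*r - 3.
  reduce S modulo (f_1, f_2):
  remainder p - 2*r - 3 ≠ 0; add g_3 = p - 2*r - 3 to the basis.

S(f_1,g_3): lcm = p*r. S = 2*r**2 + 3*r + 1.
  reduce S modulo (f_1, f_2, g_3):
  remainder 2*r**2 + 3*r + 1 ≠ 0; add g_4 = 2*r**2 + 3*r + 1 to the basis.

The other S-polynomials (S(f_2,g_3), S(f_1,g_4), S(f_2,g_4), S(g_3,g_4)) all reduce to 0 modulo the current basis, so we have a Gröbner basis.
Inter-reduce: drop elements whose leading term is divisible by another's, tail-reduce, and make monic.

G = {p - 2*r - 3, r**2 + 3/2*r + 1/2}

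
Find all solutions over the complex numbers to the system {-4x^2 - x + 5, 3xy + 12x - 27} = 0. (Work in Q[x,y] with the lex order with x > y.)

Compute a lex Gröbner basis by Buchberger's algorithm.
f_1 = -4x^2 - x + 5, LT = x^2.
f_2 = 3xy + 12x - 27, LT = xy.

S(f_1,f_2): lcm = x^2y. S = -4x^2 + 1/4xy + 9x - 5/4y.
  leading term x^2: subtract (1)·f_1 from -4x^2 + 1/4xy + 9x - 5/4y → 1/4xy + 10x - 5/4y - 5
  leading term xy: subtract (1/12)·f_2 from 1/4xy + 10x - 5/4y - 5 → 9x - 5/4y - 11/4
  leading term x: no divisor's leading term divides it; move 9x to the remainder.
  leading term y: no divisor's leading term divides it; move -5/4y to the remainder.
  leading term 1: no divisor's leading term divides it; move -11/4 to the remainder.
  remainder 9x - 5/4y - 11/4 ≠ 0; add h_3 = 9x - 5/4y - 11/4 to the basis.

S(f_2,h_3): lcm = xy. S = 4x + 5/36y^2 + 11/36y - 9.
  leading term x: subtract (4/9)·h_3 from 4x + 5/36y^2 + 11/36y - 9 → 5/36y^2 + 31/36y - 70/9
  leading term y^2: no divisor's leading term divides it; move 5/36y^2 to the remainder.
  leading term y: no divisor's leading term divides it; move 31/36y to the remainder.
  leading term 1: no divisor's leading term divides it; move -70/9 to the remainder.
  remainder 5/36y^2 + 31/36y - 70/9 ≠ 0; add h_4 = 5/36y^2 + 31/36y - 70/9 to the basis.

The other S-polynomials (S(f_1,h_3), S(f_1,h_4), S(f_2,h_4), S(h_3,h_4)) all reduce to 0 modulo the current basis, so we have a Gröbner basis.
Inter-reduce: drop elements whose leading term is divisible by another's, tail-reduce, and make monic.
Reduced Gröbner basis: {x - 5/36y - 11/36, y^2 + 31/5y - 56}.

Elimination: the polynomial y^2 + 31/5y - 56 lies in the elimination ideal for y, so y ∈ {-56/5, 5}. For each such y, the remaining basis elements (now univariate) give the rest of the solution.
  y = -56/5: the earlier basis element becomes x + 5/4 = 0, giving x = -5/4 — point (-5/4, -56/5).
  y = 5: the earlier basis element becomes x - 1 = 0, giving x = 1 — point (1, 5).
Check: every point annihilates each of the original generators.

{(-5/4, -56/5), (1, 5)}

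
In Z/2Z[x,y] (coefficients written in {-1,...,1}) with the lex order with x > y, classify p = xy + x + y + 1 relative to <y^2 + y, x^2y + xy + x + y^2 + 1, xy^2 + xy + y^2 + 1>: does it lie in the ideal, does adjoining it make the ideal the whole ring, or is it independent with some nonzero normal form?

First compute the reduced Gröbner basis of I by Buchberger's algorithm.
f_1 = y^2 + y, LT = y^2.
f_2 = x^2y + xy + x + y^2 + 1, LT = x^2y.
f_3 = xy^2 + xy + y^2 + 1, LT = xy^2.

S(f_1,f_2): lcm = x^2y^2. S = x^2y + xy^2 + xy + y^3 + y.
  reduce S modulo (f_1, f_2, f_3):
  remainder xy + x + y + 1 ≠ 0; add h_4 = xy + x + y + 1 to the basis.

S(f_1,f_3): lcm = xy^2. S = y^2 + 1.
  reduce S modulo (f_1, f_2, f_3, h_4):
  remainder y + 1 ≠ 0; add h_5 = y + 1 to the basis.

S(f_2,h_4): lcm = x^2y. S = x^2 + y^2 + 1.
  reduce S modulo (f_1, f_2, f_3, h_4, h_5):
  remainder x^2 ≠ 0; add h_6 = x^2 to the basis.

The other S-polynomials (S(f_2,f_3), S(f_1,h_4), S(f_3,h_4), S(f_1,h_5), S(f_2,h_5), S(f_3,h_5), S(h_4,h_5), S(f_1,h_6), S(f_2,h_6), S(f_3,h_6), S(h_4,h_6), S(h_5,h_6)) all reduce to 0 modulo the current basis, so we have a Gröbner basis.
Inter-reduce: drop elements whose leading term is divisible by another's, tail-reduce, and make monic.
Reduced Gröbner basis: {x^2, y + 1}.
Label its elements g_1 = x^2, g_2 = y + 1.

Reduce p = xy + x + y + 1 modulo G:
  leading term xy: subtract (x)·g_2 from xy + x + y + 1 → y + 1
  leading term y: subtract (1)·g_2 from y + 1 → 0
  normal form = 0.
Since the normal form is 0, p ∈ I.

xy + x + y + 1 lies in I (it reduces to 0).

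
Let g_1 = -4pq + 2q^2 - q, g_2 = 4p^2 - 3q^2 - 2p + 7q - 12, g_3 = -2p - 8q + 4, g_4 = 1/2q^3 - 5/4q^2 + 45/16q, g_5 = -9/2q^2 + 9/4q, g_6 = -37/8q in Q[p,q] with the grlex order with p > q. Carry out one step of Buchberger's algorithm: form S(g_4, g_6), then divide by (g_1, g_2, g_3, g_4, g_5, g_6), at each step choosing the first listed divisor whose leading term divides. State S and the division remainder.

lcm(LM(g_4), LM(g_6)) = q^3.
S = (lcm/LT(g_4))·g_4 − (lcm/LT(g_6))·g_6 = -5/2q^2 + 45/8q.
Reduce S modulo (g_1, g_2, g_3, g_4, g_5, g_6) in that order:
  leading term q^2: subtract (5/9)·g_5 from -5/2q^2 + 45/8q → 35/8q
  leading term q: subtract (-35/37)·g_6 from 35/8q → 0
The remainder is 0, so this S-polynomial contributes no new basis element.
An S-polynomial is built so that the two leading terms cancel; whether anything survives reduction is exactly the Gröbner-basis criterion.

S(g_4, g_6) = -5/2q^2 + 45/8q; remainder on division = 0.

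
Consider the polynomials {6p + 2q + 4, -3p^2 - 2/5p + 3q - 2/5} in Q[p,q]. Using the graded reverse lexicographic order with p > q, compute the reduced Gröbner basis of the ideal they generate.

G = {q^2 - 27/5q + 22/5, p + 1/3q + 2/3}

f_1 = 6p + 2q + 4, LT = p.
f_2 = -3p^2 - 2/5p + 3q - 2/5, LT = p^2.

S(f_1,f_2): lcm = p^2. S = 1/3pq + 8/15p + q - 2/15.
  reduce S modulo (f_1, f_2):
  remainder -1/9q^2 + 3/5q - 22/45 ≠ 0; add g_3 = -1/9q^2 + 3/5q - 22/45 to the basis.

The other S-polynomials (S(f_1,g_3), S(f_2,g_3)) all reduce to 0 modulo the current basis, so we have a Gröbner basis.
Inter-reduce: drop elements whose leading term is divisible by another's, tail-reduce, and make monic.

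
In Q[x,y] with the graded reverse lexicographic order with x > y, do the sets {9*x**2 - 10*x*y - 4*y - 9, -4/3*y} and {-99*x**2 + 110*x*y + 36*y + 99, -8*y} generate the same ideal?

Two ideals are equal iff their reduced Gröbner bases coincide (the reduced basis is unique for a fixed ordering).
Buchberger on the first generating set:
f_1 = 9*x**2 - 10*x*y - 4*y - 9, LT = x**2.
f_2 = -4/3*y, LT = y.

The S-polynomials (S(f_1,f_2)) all reduce to 0 modulo the current basis, so we have a Gröbner basis.
Inter-reduce: drop elements whose leading term is divisible by another's, tail-reduce, and make monic.
Reduced Gröbner basis: {x**2 - 1, y}.

Buchberger on the second generating set:
h_1 = -99*x**2 + 110*x*y + 36*y + 99, LT = x**2.
h_2 = -8*y, LT = y.

The S-polynomials (S(h_1,h_2)) all reduce to 0 modulo the current basis, so we have a Gröbner basis.
Inter-reduce: drop elements whose leading term is divisible by another's, tail-reduce, and make monic.
Reduced Gröbner basis: {x**2 - 1, y}.

Same reduced basis, so the two generating sets span the same ideal.
The choice of monomial ordering does not affect the verdict — as long as both bases are computed under the same ordering, their equality decides ideal equality.

Yes, the ideals are equal.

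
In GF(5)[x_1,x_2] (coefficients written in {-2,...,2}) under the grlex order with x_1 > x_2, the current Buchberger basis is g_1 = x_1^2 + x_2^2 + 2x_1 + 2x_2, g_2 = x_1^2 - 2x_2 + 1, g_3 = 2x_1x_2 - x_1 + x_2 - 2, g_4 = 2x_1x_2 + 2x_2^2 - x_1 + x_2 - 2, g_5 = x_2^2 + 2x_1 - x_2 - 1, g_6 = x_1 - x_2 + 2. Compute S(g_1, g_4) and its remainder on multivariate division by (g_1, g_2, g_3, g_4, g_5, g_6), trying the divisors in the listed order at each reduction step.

S(g_1, g_4) = -x_1x_2^2 + x_2^3 - 2x_1^2 - x_1x_2 + 2x_2^2 + x_1; remainder on division = x_2.

lcm(LM(g_1), LM(g_4)) = x_1^2x_2.
S = (lcm/LT(g_1))·g_1 − (lcm/LT(g_4))·g_4 = -x_1x_2^2 + x_2^3 - 2x_1^2 - x_1x_2 + 2x_2^2 + x_1.
Reduce S modulo (g_1, g_2, g_3, g_4, g_5, g_6) in that order:
  leading term x_1x_2^2: subtract (2x_2)·g_3 from -x_1x_2^2 + x_2^3 - 2x_1^2 - x_1x_2 + 2x_2^2 + x_1 → x_2^3 - 2x_1^2 + x_1x_2 + x_1 - x_2
  leading term x_2^3: subtract (x_2)·g_5 from x_2^3 - 2x_1^2 + x_1x_2 + x_1 - x_2 → -2x_1^2 - x_1x_2 + x_2^2 + x_1
  leading term x_1^2: subtract (-2)·g_1 from -2x_1^2 - x_1x_2 + x_2^2 + x_1 → -x_1x_2 - 2x_2^2 - x_2
  leading term x_1x_2: subtract (2)·g_3 from -x_1x_2 - 2x_2^2 - x_2 → -2x_2^2 + 2x_1 + 2x_2 - 1
  leading term x_2^2: subtract (-2)·g_5 from -2x_2^2 + 2x_1 + 2x_2 - 1 → x_1 + 2
  leading term x_1: subtract (1)·g_6 from x_1 + 2 → x_2
  leading term x_2: no divisor's leading term divides it; move x_2 to the remainder.
The remainder x_2 is nonzero, so it would be added as the next basis element.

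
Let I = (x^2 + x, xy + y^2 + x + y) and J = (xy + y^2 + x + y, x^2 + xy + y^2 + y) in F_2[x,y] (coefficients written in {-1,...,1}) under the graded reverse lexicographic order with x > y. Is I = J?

Two ideals are equal iff their reduced Gröbner bases coincide (the reduced basis is unique for a fixed ordering).
Buchberger on the first generating set:
f_1 = x^2 + x, LT = x^2.
f_2 = xy + y^2 + x + y, LT = xy.

S(f_1,f_2): lcm = x^2y. S = xy^2 + x^2.
  reduce S modulo (f_1, f_2):
  remainder y^3 + y ≠ 0; add g_3 = y^3 + y to the basis.

The other S-polynomials (S(f_1,g_3), S(f_2,g_3)) all reduce to 0 modulo the current basis, so we have a Gröbner basis.
Inter-reduce: drop elements whose leading term is divisible by another's, tail-reduce, and make monic.
Reduced Gröbner basis: {y^3 + y, x^2 + x, xy + y^2 + x + y}.

Buchberger on the second generating set:
h_1 = xy + y^2 + x + y, LT = xy.
h_2 = x^2 + xy + y^2 + y, LT = x^2.

S(h_1,h_2): lcm = x^2y. S = y^3 + x^2 + xy + y^2.
  reduce S modulo (h_1, h_2):
  remainder y^3 + y ≠ 0; add k_3 = y^3 + y to the basis.

The other S-polynomials (S(h_1,k_3), S(h_2,k_3)) all reduce to 0 modulo the current basis, so we have a Gröbner basis.
Inter-reduce: drop elements whose leading term is divisible by another's, tail-reduce, and make monic.
Reduced Gröbner basis: {y^3 + y, x^2 + x, xy + y^2 + x + y}.

The two bases agree; hence the ideals are identical.

Yes, the ideals are equal.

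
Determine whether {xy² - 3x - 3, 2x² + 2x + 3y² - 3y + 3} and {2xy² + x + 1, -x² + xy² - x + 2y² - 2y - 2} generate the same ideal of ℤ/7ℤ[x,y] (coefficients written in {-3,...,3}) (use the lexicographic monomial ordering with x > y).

For a fixed monomial order, each ideal has a unique reduced Gröbner basis; comparing bases decides equality.
Buchberger on the first generating set:
f_1 = xy² - 3x - 3, LT = xy².
f_2 = 2x² + 2x + 3y² - 3y + 3, LT = x².

S(f_1,f_2): lcm = x²y². S = -3x² - xy² - 3x + 2y⁴ - 2y³ + 2y².
  reduce S modulo (f_1, f_2):
  remainder -3x + 2y⁴ - 2y³ + 3y² - y - 2 ≠ 0; add g_3 = -3x + 2y⁴ - 2y³ + 3y² - y - 2 to the basis.

S(f_1,g_3): lcm = xy². S = -3x + 3y⁶ - 3y⁵ + y⁴ + 2y³ - 3y² - 3.
  reduce S modulo (f_1, f_2, g_3):
  remainder 3y⁶ - 3y⁵ - y⁴ - 3y³ + y² + y - 1 ≠ 0; add g_4 = 3y⁶ - 3y⁵ - y⁴ - 3y³ + y² + y - 1 to the basis.

The other S-polynomials (S(f_2,g_3), S(f_1,g_4), S(f_2,g_4), S(g_3,g_4)) all reduce to 0 modulo the current basis, so we have a Gröbner basis.
Inter-reduce: drop elements whose leading term is divisible by another's, tail-reduce, and make monic.
Reduced Gröbner basis: {x - 3y⁴ + 3y³ - y² - 2y + 3, y⁶ - y⁵ + 2y⁴ - y³ - 2y² - 2y + 2}.

Buchberger on the second generating set:
h_1 = 2xy² + x + 1, LT = xy².
h_2 = -x² + xy² - x + 2y² - 2y - 2, LT = x².

S(h_1,h_2): lcm = x²y². S = -3x² + xy⁴ - xy² - 3x + 2y⁴ - 2y³ - 2y².
  reduce S modulo (h_1, h_2):
  remainder -3x + 2y⁴ - 2y³ + 2y² - y + 3 ≠ 0; add k_3 = -3x + 2y⁴ - 2y³ + 2y² - y + 3 to the basis.

S(h_1,k_3): lcm = xy². S = -3x + 3y⁶ - 3y⁵ + 3y⁴ + 2y³ + y² - 3.
  reduce S modulo (h_1, h_2, k_3):
  remainder 3y⁶ - 3y⁵ + y⁴ - 3y³ - y² + y + 1 ≠ 0; add k_4 = 3y⁶ - 3y⁵ + y⁴ - 3y³ - y² + y + 1 to the basis.

The other S-polynomials (S(h_2,k_3), S(h_1,k_4), S(h_2,k_4), S(k_3,k_4)) all reduce to 0 modulo the current basis, so we have a Gröbner basis.
Inter-reduce: drop elements whose leading term is divisible by another's, tail-reduce, and make monic.
Reduced Gröbner basis: {x - 3y⁴ + 3y³ - 3y² - 2y - 1, y⁶ - y⁵ - 2y⁴ - y³ + 2y² - 2y - 2}.

The bases are distinct; the ideals are different.

No, the ideals differ.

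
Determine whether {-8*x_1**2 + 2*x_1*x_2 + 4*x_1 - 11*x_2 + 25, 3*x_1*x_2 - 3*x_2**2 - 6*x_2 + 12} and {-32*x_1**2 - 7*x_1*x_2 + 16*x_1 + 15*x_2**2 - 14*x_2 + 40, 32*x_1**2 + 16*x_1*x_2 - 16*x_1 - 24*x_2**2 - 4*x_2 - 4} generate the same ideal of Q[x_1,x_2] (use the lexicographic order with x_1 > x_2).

Yes, the ideals are equal.

Since reduced Gröbner bases are canonical representatives of ideals under a given ordering, it suffices to compute and compare them.
Buchberger on the first generating set:
f_1 = -8*x_1**2 + 2*x_1*x_2 + 4*x_1 - 11*x_2 + 25, LT = x_1**2.
f_2 = 3*x_1*x_2 - 3*x_2**2 - 6*x_2 + 12, LT = x_1*x_2.

S(f_1,f_2): lcm = x_1**2*x_2. S = 3/4*x_1*x_2**2 + 3/2*x_1*x_2 - 4*x_1 + 11/8*x_2**2 - 25/8*x_2.
  leading term x_1*x_2**2: subtract (1/4*x_2)·f_2 from 3/4*x_1*x_2**2 + 3/2*x_1*x_2 - 4*x_1 + 11/8*x_2**2 - 25/8*x_2 → 3/2*x_1*x_2 - 4*x_1 + 3/4*x_2**3 + 23/8*x_2**2 - 49/8*x_2
  leading term x_1*x_2: subtract (1/2)·f_2 from 3/2*x_1*x_2 - 4*x_1 + 3/4*x_2**3 + 23/8*x_2**2 - 49/8*x_2 → -4*x_1 + 3/4*x_2**3 + 35/8*x_2**2 - 25/8*x_2 - 6
  leading term x_1: no divisor's leading term divides it; move -4*x_1 to the remainder.
  leading term x_2**3: no divisor's leading term divides it; move 3/4*x_2**3 to the remainder.
  leading term x_2**2: no divisor's leading term divides it; move 35/8*x_2**2 to the remainder.
  leading term x_2: no divisor's leading term divides it; move -25/8*x_2 to the remainder.
  leading term 1: no divisor's leading term divides it; move -6 to the remainder.
  remainder -4*x_1 + 3/4*x_2**3 + 35/8*x_2**2 - 25/8*x_2 - 6 ≠ 0; add g_3 = -4*x_1 + 3/4*x_2**3 + 35/8*x_2**2 - 25/8*x_2 - 6 to the basis.

S(f_1,g_3): lcm = x_1**2. S = 3/16*x_1*x_2**3 + 35/32*x_1*x_2**2 - 33/32*x_1*x_2 - 2*x_1 + 11/8*x_2 - 25/8.
  leading term x_1*x_2**3: subtract (1/16*x_2**2)·f_2 from 3/16*x_1*x_2**3 + 35/32*x_1*x_2**2 - 33/32*x_1*x_2 - 2*x_1 + 11/8*x_2 - 25/8 → 35/32*x_1*x_2**2 - 33/32*x_1*x_2 - 2*x_1 + 3/16*x_2**4 + 3/8*x_2**3 - 3/4*x_2**2 + 11/8*x_2 - 25/8
  leading term x_1*x_2**2: subtract (35/96*x_2)·f_2 from 35/32*x_1*x_2**2 - 33/32*x_1*x_2 - 2*x_1 + 3/16*x_2**4 + 3/8*x_2**3 - 3/4*x_2**2 + 11/8*x_2 - 25/8 → -33/32*x_1*x_2 - 2*x_1 + 3/16*x_2**4 + 47/32*x_2**3 + 23/16*x_2**2 - 3*x_2 - 25/8
  leading term x_1*x_2: subtract (-11/32)·f_2 from -33/32*x_1*x_2 - 2*x_1 + 3/16*x_2**4 + 47/32*x_2**3 + 23/16*x_2**2 - 3*x_2 - 25/8 → -2*x_1 + 3/16*x_2**4 + 47/32*x_2**3 + 13/32*x_2**2 - 81/16*x_2 + 1
  leading term x_1: subtract (1/2)·g_3 from -2*x_1 + 3/16*x_2**4 + 47/32*x_2**3 + 13/32*x_2**2 - 81/16*x_2 + 1 → 3/16*x_2**4 + 35/32*x_2**3 - 57/32*x_2**2 - 7/2*x_2 + 4
  leading term x_2**4: no divisor's leading term divides it; move 3/16*x_2**4 to the remainder.
  leading term x_2**3: no divisor's leading term divides it; move 35/32*x_2**3 to the remainder.
  leading term x_2**2: no divisor's leading term divides it; move -57/32*x_2**2 to the remainder.
  leading term x_2: no divisor's leading term divides it; move -7/2*x_2 to the remainder.
  leading term 1: no divisor's leading term divides it; move 4 to the remainder.
  remainder 3/16*x_2**4 + 35/32*x_2**3 - 57/32*x_2**2 - 7/2*x_2 + 4 ≠ 0; add g_4 = 3/16*x_2**4 + 35/32*x_2**3 - 57/32*x_2**2 - 7/2*x_2 + 4 to the basis.

The other S-polynomials (S(f_2,g_3), S(f_1,g_4), S(f_2,g_4), S(g_3,g_4)) all reduce to 0 modulo the current basis, so we have a Gröbner basis.
Inter-reduce: drop elements whose leading term is divisible by another's, tail-reduce, and make monic.
Reduced Gröbner basis: {x_1 - 3/16*x_2**3 - 35/32*x_2**2 + 25/32*x_2 + 3/2, x_2**4 + 35/6*x_2**3 - 19/2*x_2**2 - 56/3*x_2 + 64/3}.

Buchberger on the second generating set:
h_1 = -32*x_1**2 - 7*x_1*x_2 + 16*x_1 + 15*x_2**2 - 14*x_2 + 40, LT = x_1**2.
h_2 = 32*x_1**2 + 16*x_1*x_2 - 16*x_1 - 24*x_2**2 - 4*x_2 - 4, LT = x_1**2.

S(h_1,h_2): lcm = x_1**2. S = -9/32*x_1*x_2 + 9/32*x_2**2 + 9/16*x_2 - 9/8.
  leading term x_1*x_2: no divisor's leading term divides it; move -9/32*x_1*x_2 to the remainder.
  leading term x_2**2: no divisor's leading term divides it; move 9/32*x_2**2 to the remainder.
  leading term x_2: no divisor's leading term divides it; move 9/16*x_2 to the remainder.
  leading term 1: no divisor's leading term divides it; move -9/8 to the remainder.
  remainder -9/32*x_1*x_2 + 9/32*x_2**2 + 9/16*x_2 - 9/8 ≠ 0; add k_3 = -9/32*x_1*x_2 + 9/32*x_2**2 + 9/16*x_2 - 9/8 to the basis.

S(h_1,k_3): lcm = x_1**2*x_2. S = 39/32*x_1*x_2**2 + 3/2*x_1*x_2 - 4*x_1 - 15/32*x_2**3 + 7/16*x_2**2 - 5/4*x_2.
  leading term x_1*x_2**2: subtract (-13/3*x_2)·k_3 from 39/32*x_1*x_2**2 + 3/2*x_1*x_2 - 4*x_1 - 15/32*x_2**3 + 7/16*x_2**2 - 5/4*x_2 → 3/2*x_1*x_2 - 4*x_1 + 3/4*x_2**3 + 23/8*x_2**2 - 49/8*x_2
  leading term x_1*x_2: subtract (-16/3)·k_3 from 3/2*x_1*x_2 - 4*x_1 + 3/4*x_2**3 + 23/8*x_2**2 - 49/8*x_2 → -4*x_1 + 3/4*x_2**3 + 35/8*x_2**2 - 25/8*x_2 - 6
  leading term x_1: no divisor's leading term divides it; move -4*x_1 to the remainder.
  leading term x_2**3: no divisor's leading term divides it; move 3/4*x_2**3 to the remainder.
  leading term x_2**2: no divisor's leading term divides it; move 35/8*x_2**2 to the remainder.
  leading term x_2: no divisor's leading term divides it; move -25/8*x_2 to the remainder.
  leading term 1: no divisor's leading term divides it; move -6 to the remainder.
  remainder -4*x_1 + 3/4*x_2**3 + 35/8*x_2**2 - 25/8*x_2 - 6 ≠ 0; add k_4 = -4*x_1 + 3/4*x_2**3 + 35/8*x_2**2 - 25/8*x_2 - 6 to the basis.

S(h_1,k_4): lcm = x_1**2. S = 3/16*x_1*x_2**3 + 35/32*x_1*x_2**2 - 9/16*x_1*x_2 - 2*x_1 - 15/32*x_2**2 + 7/16*x_2 - 5/4.
  leading term x_1*x_2**3: subtract (-2/3*x_2**2)·k_3 from 3/16*x_1*x_2**3 + 35/32*x_1*x_2**2 - 9/16*x_1*x_2 - 2*x_1 - 15/32*x_2**2 + 7/16*x_2 - 5/4 → 35/32*x_1*x_2**2 - 9/16*x_1*x_2 - 2*x_1 + 3/16*x_2**4 + 3/8*x_2**3 - 39/32*x_2**2 + 7/16*x_2 - 5/4
  leading term x_1*x_2**2: subtract (-35/9*x_2)·k_3 from 35/32*x_1*x_2**2 - 9/16*x_1*x_2 - 2*x_1 + 3/16*x_2**4 + 3/8*x_2**3 - 39/32*x_2**2 + 7/16*x_2 - 5/4 → -9/16*x_1*x_2 - 2*x_1 + 3/16*x_2**4 + 47/32*x_2**3 + 31/32*x_2**2 - 63/16*x_2 - 5/4
  leading term x_1*x_2: subtract (2)·k_3 from -9/16*x_1*x_2 - 2*x_1 + 3/16*x_2**4 + 47/32*x_2**3 + 31/32*x_2**2 - 63/16*x_2 - 5/4 → -2*x_1 + 3/16*x_2**4 + 47/32*x_2**3 + 13/32*x_2**2 - 81/16*x_2 + 1
  leading term x_1: subtract (1/2)·k_4 from -2*x_1 + 3/16*x_2**4 + 47/32*x_2**3 + 13/32*x_2**2 - 81/16*x_2 + 1 → 3/16*x_2**4 + 35/32*x_2**3 - 57/32*x_2**2 - 7/2*x_2 + 4
  leading term x_2**4: no divisor's leading term divides it; move 3/16*x_2**4 to the remainder.
  leading term x_2**3: no divisor's leading term divides it; move 35/32*x_2**3 to the remainder.
  leading term x_2**2: no divisor's leading term divides it; move -57/32*x_2**2 to the remainder.
  leading term x_2: no divisor's leading term divides it; move -7/2*x_2 to the remainder.
  leading term 1: no divisor's leading term divides it; move 4 to the remainder.
  remainder 3/16*x_2**4 + 35/32*x_2**3 - 57/32*x_2**2 - 7/2*x_2 + 4 ≠ 0; add k_5 = 3/16*x_2**4 + 35/32*x_2**3 - 57/32*x_2**2 - 7/2*x_2 + 4 to the basis.

The other S-polynomials (S(h_2,k_3), S(h_2,k_4), S(k_3,k_4), S(h_1,k_5), S(h_2,k_5), S(k_3,k_5), S(k_4,k_5)) all reduce to 0 modulo the current basis, so we have a Gröbner basis.
Inter-reduce: drop elements whose leading term is divisible by another's, tail-reduce, and make monic.
Reduced Gröbner basis: {x_1 - 3/16*x_2**3 - 35/32*x_2**2 + 25/32*x_2 + 3/2, x_2**4 + 35/6*x_2**3 - 19/2*x_2**2 - 56/3*x_2 + 64/3}.

Same reduced basis, so the two generating sets span the same ideal.
The same test decides containment: I ⊆ J iff every generator of I reduces to 0 modulo a Gröbner basis of J.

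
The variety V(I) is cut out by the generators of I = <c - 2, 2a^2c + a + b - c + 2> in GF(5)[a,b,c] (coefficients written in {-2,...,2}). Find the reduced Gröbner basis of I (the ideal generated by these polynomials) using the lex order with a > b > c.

G = {a^2 - a - b, c - 2}

f_1 = c - 2, LT = c.
f_2 = 2a^2c + a + b - c + 2, LT = a^2c.

S(f_1,f_2): lcm = a^2c. S = -2a^2 + 2a + 2b - 2c - 1.
  leading term a^2: no divisor's leading term divides it; move -2a^2 to the remainder.
  leading term a: no divisor's leading term divides it; move 2a to the remainder.
  leading term b: no divisor's leading term divides it; move 2b to the remainder.
  leading term c: subtract (-2)·f_1 from -2c - 1 → 0
  remainder -2a^2 + 2a + 2b ≠ 0; add g_3 = -2a^2 + 2a + 2b to the basis.

The other S-polynomials (S(f_1,g_3), S(f_2,g_3)) all reduce to 0 modulo the current basis, so we have a Gröbner basis.
Inter-reduce: drop elements whose leading term is divisible by another's, tail-reduce, and make monic.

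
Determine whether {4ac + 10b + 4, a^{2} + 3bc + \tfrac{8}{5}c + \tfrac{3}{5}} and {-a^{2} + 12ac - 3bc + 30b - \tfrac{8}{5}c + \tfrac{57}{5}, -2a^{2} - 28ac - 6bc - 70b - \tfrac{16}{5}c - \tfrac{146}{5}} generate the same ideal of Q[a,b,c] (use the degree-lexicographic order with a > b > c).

Yes, the ideals are equal.

For a fixed monomial order, each ideal has a unique reduced Gröbner basis; comparing bases decides equality.
Buchberger on the first generating set:
f_1 = 4ac + 10b + 4, LT = ac.
f_2 = a^{2} + 3bc + \tfrac{8}{5}c + \tfrac{3}{5}, LT = a^{2}.

S(f_1,f_2): lcm = a^{2}c. S = -3bc^{2} + \tfrac{5}{2}ab - \tfrac{8}{5}c^{2} + a - \tfrac{3}{5}c.
  leading term bc^{2}: no divisor's leading term divides it; move -3bc^{2} to the remainder.
  leading term ab: no divisor's leading term divides it; move \tfrac{5}{2}ab to the remainder.
  leading term c^{2}: no divisor's leading term divides it; move -\tfrac{8}{5}c^{2} to the remainder.
  leading term a: no divisor's leading term divides it; move a to the remainder.
  leading term c: no divisor's leading term divides it; move -\tfrac{3}{5}c to the remainder.
  remainder -3bc^{2} + \tfrac{5}{2}ab - \tfrac{8}{5}c^{2} + a - \tfrac{3}{5}c ≠ 0; add g_3 = -3bc^{2} + \tfrac{5}{2}ab - \tfrac{8}{5}c^{2} + a - \tfrac{3}{5}c to the basis.

The other S-polynomials (S(f_1,g_3), S(f_2,g_3)) all reduce to 0 modulo the current basis, so we have a Gröbner basis.
Inter-reduce: drop elements whose leading term is divisible by another's, tail-reduce, and make monic.
Reduced Gröbner basis: {bc^{2} - \tfrac{5}{6}ab + \tfrac{8}{15}c^{2} - \tfrac{1}{3}a + \tfrac{1}{5}c, a^{2} + 3bc + \tfrac{8}{5}c + \tfrac{3}{5}, ac + \tfrac{5}{2}b + 1}.

Buchberger on the second generating set:
h_1 = -a^{2} + 12ac - 3bc + 30b - \tfrac{8}{5}c + \tfrac{57}{5}, LT = a^{2}.
h_2 = -2a^{2} - 28ac - 6bc - 70b - \tfrac{16}{5}c - \tfrac{146}{5}, LT = a^{2}.

S(h_1,h_2): lcm = a^{2}. S = -26ac - 65b - 26.
  leading term ac: no divisor's leading term divides it; move -26ac to the remainder.
  leading term b: no divisor's leading term divides it; move -65b to the remainder.
  leading term 1: no divisor's leading term divides it; move -26 to the remainder.
  remainder -26ac - 65b - 26 ≠ 0; add k_3 = -26ac - 65b - 26 to the basis.

S(h_1,k_3): lcm = a^{2}c. S = -12ac^{2} + 3bc^{2} - \tfrac{5}{2}ab - 30bc + \tfrac{8}{5}c^{2} - a - \tfrac{57}{5}c.
  leading term ac^{2}: subtract (\tfrac{6}{13}c)·k_3 from -12ac^{2} + 3bc^{2} - \tfrac{5}{2}ab - 30bc + \tfrac{8}{5}c^{2} - a - \tfrac{57}{5}c → 3bc^{2} - \tfrac{5}{2}ab + \tfrac{8}{5}c^{2} - a + \tfrac{3}{5}c
  leading term bc^{2}: no divisor's leading term divides it; move 3bc^{2} to the remainder.
  leading term ab: no divisor's leading term divides it; move -\tfrac{5}{2}ab to the remainder.
  leading term c^{2}: no divisor's leading term divides it; move \tfrac{8}{5}c^{2} to the remainder.
  leading term a: no divisor's leading term divides it; move -a to the remainder.
  leading term c: no divisor's leading term divides it; move \tfrac{3}{5}c to the remainder.
  remainder 3bc^{2} - \tfrac{5}{2}ab + \tfrac{8}{5}c^{2} - a + \tfrac{3}{5}c ≠ 0; add k_4 = 3bc^{2} - \tfrac{5}{2}ab + \tfrac{8}{5}c^{2} - a + \tfrac{3}{5}c to the basis.

The other S-polynomials (S(h_2,k_3), S(h_1,k_4), S(h_2,k_4), S(k_3,k_4)) all reduce to 0 modulo the current basis, so we have a Gröbner basis.
Inter-reduce: drop elements whose leading term is divisible by another's, tail-reduce, and make monic.
Reduced Gröbner basis: {bc^{2} - \tfrac{5}{6}ab + \tfrac{8}{15}c^{2} - \tfrac{1}{3}a + \tfrac{1}{5}c, a^{2} + 3bc + \tfrac{8}{5}c + \tfrac{3}{5}, ac + \tfrac{5}{2}b + 1}.

These coincide, so the ideals are equal.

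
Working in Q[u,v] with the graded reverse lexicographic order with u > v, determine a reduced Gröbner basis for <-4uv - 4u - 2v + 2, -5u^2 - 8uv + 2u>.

f_1 = -4uv - 4u - 2v + 2, LT = uv.
f_2 = -5u^2 - 8uv + 2u, LT = u^2.

S(f_1,f_2): lcm = u^2v. S = -8/5uv^2 + u^2 + 9/10uv - 1/2u.
  reduce S modulo (f_1, f_2):
  remainder 4/5v^2 - u - 5/4v + 9/20 ≠ 0; add g_3 = 4/5v^2 - u - 5/4v + 9/20 to the basis.

The other S-polynomials (S(f_1,g_3), S(f_2,g_3)) all reduce to 0 modulo the current basis, so we have a Gröbner basis.

G = {u^2 - 2u - 4/5v + 4/5, uv + u + 1/2v - 1/2, v^2 - 5/4u - 25/16v + 9/16}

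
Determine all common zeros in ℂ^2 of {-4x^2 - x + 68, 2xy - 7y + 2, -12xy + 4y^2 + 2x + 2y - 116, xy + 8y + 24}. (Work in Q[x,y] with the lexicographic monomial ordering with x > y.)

{(4, -2)}

Compute a lex Gröbner basis by Buchberger's algorithm.
f_1 = -4x^2 - x + 68, LT = x^2.
f_2 = 2xy - 7y + 2, LT = xy.
f_3 = -12xy + 2x + 4y^2 + 2y - 116, LT = xy.
f_4 = xy + 8y + 24, LT = xy.

S(f_1,f_2): lcm = x^2y. S = 15/4xy - x - 17y.
  leading term xy: subtract (15/8)·f_2 from 15/4xy - x - 17y → -x - 31/8y - 15/4
  leading term x: no divisor's leading term divides it; move -x to the remainder.
  leading term y: no divisor's leading term divides it; move -31/8y to the remainder.
  leading term 1: no divisor's leading term divides it; move -15/4 to the remainder.
  remainder -x - 31/8y - 15/4 ≠ 0; add h_5 = -x - 31/8y - 15/4 to the basis.

S(f_1,f_3): lcm = x^2y. S = 1/6x^2 + 1/3xy^2 + 5/12xy - 29/3x - 17y.
  leading term x^2: subtract (-1/24)·f_1 from 1/6x^2 + 1/3xy^2 + 5/12xy - 29/3x - 17y → 1/3xy^2 + 5/12xy - 233/24x - 17y + 17/6
  leading term xy^2: subtract (1/6y)·f_2 from 1/3xy^2 + 5/12xy - 233/24x - 17y + 17/6 → 5/12xy - 233/24x + 7/6y^2 - 52/3y + 17/6
  leading term xy: subtract (5/24)·f_2 from 5/12xy - 233/24x + 7/6y^2 - 52/3y + 17/6 → -233/24x + 7/6y^2 - 127/8y + 29/12
  leading term x: subtract (233/24)·h_5 from -233/24x + 7/6y^2 - 127/8y + 29/12 → 7/6y^2 + 4175/192y + 3727/96
  leading term y^2: no divisor's leading term divides it; move 7/6y^2 to the remainder.
  leading term y: no divisor's leading term divides it; move 4175/192y to the remainder.
  leading term 1: no divisor's leading term divides it; move 3727/96 to the remainder.
  remainder 7/6y^2 + 4175/192y + 3727/96 ≠ 0; add h_6 = 7/6y^2 + 4175/192y + 3727/96 to the basis.

S(f_1,f_4): lcm = x^2y. S = -31/4xy - 24x - 17y.
  leading term xy: subtract (-31/8)·f_2 from -31/4xy - 24x - 17y → -24x - 353/8y + 31/4
  leading term x: subtract (24)·h_5 from -24x - 353/8y + 31/4 → 391/8y + 391/4
  leading term y: no divisor's leading term divides it; move 391/8y to the remainder.
  leading term 1: no divisor's leading term divides it; move 391/4 to the remainder.
  remainder 391/8y + 391/4 ≠ 0; add h_7 = 391/8y + 391/4 to the basis.

The other S-polynomials (S(f_2,f_3), S(f_2,f_4), S(f_3,f_4), S(f_1,h_5), S(f_2,h_5), S(f_3,h_5), S(f_4,h_5), S(f_1,h_6), S(f_2,h_6), S(f_3,h_6), S(f_4,h_6), S(h_5,h_6), S(f_1,h_7), S(f_2,h_7), S(f_3,h_7), S(f_4,h_7), S(h_5,h_7), S(h_6,h_7)) all reduce to 0 modulo the current basis, so we have a Gröbner basis.
Inter-reduce: drop elements whose leading term is divisible by another's, tail-reduce, and make monic.
Reduced Gröbner basis: {x - 4, y + 2}.

Since the basis is lex-ordered, y + 2 is univariate in y. Its roots are {-2}. Back-substituting each root into the other basis elements fixes the other coordinates.
  y = -2: the earlier basis element becomes x - 4 = 0, giving x = 4 — point (4, -2).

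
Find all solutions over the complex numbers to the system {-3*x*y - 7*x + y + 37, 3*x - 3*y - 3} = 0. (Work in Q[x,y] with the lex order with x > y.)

{(-4, -5), (3, 2)}

Compute a lex Gröbner basis by Buchberger's algorithm.
f_1 = -3*x*y - 7*x + y + 37, LT = x*y.
f_2 = 3*x - 3*y - 3, LT = x.

S(f_1,f_2): lcm = x*y. S = 7/3*x + y**2 + 2/3*y - 37/3.
  leading term x: subtract (7/9)·f_2 from 7/3*x + y**2 + 2/3*y - 37/3 → y**2 + 3*y - 10
  leading term y**2: no divisor's leading term divides it; move y**2 to the remainder.
  leading term y: no divisor's leading term divides it; move 3*y to the remainder.
  leading term 1: no divisor's leading term divides it; move -10 to the remainder.
  remainder y**2 + 3*y - 10 ≠ 0; add h_3 = y**2 + 3*y - 10 to the basis.

S(f_1,h_3): lcm = x*y**2. S = -2/3*x*y + 10*x - 1/3*y**2 - 37/3*y.
  leading term x*y: subtract (2/9)·f_1 from -2/3*x*y + 10*x - 1/3*y**2 - 37/3*y → 104/9*x - 1/3*y**2 - 113/9*y - 74/9
  leading term x: subtract (104/27)·f_2 from 104/9*x - 1/3*y**2 - 113/9*y - 74/9 → -1/3*y**2 - y + 10/3
  leading term y**2: subtract (-1/3)·h_3 from -1/3*y**2 - y + 10/3 → 0
  remainder 0.

S(f_2,h_3): leading monomials are coprime, so the S-polynomial reduces to 0 (Buchberger's first criterion).
Every S-polynomial of the final basis reduces to 0, so we have a Gröbner basis.
Inter-reduce: drop elements whose leading term is divisible by another's, tail-reduce, and make monic.
Reduced Gröbner basis: {x - y - 1, y**2 + 3*y - 10}.

A lex Gröbner basis eliminates variables successively. Here y**2 + 3*y - 10 depends only on y, with roots {-5, 2}; lifting each root through the earlier basis elements recovers the full solutions.
  y = -5: the earlier basis element becomes x + 4 = 0, giving x = -4 — point (-4, -5).
  y = 2: the earlier basis element becomes x - 3 = 0, giving x = 3 — point (3, 2).
Each listed point satisfies every original equation (direct substitution).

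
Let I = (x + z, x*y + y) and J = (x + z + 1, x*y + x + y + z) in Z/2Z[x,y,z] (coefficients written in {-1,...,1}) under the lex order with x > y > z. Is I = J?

No, the ideals differ.

Since reduced Gröbner bases are canonical representatives of ideals under a given ordering, it suffices to compute and compare them.
Buchberger on the first generating set:
f_1 = x + z, LT = x.
f_2 = x*y + y, LT = x*y.

S(f_1,f_2): lcm = x*y. S = y*z + y.
  leading term y*z: no divisor's leading term divides it; move y*z to the remainder.
  leading term y: no divisor's leading term divides it; move y to the remainder.
  remainder y*z + y ≠ 0; add g_3 = y*z + y to the basis.

The other S-polynomials (S(f_1,g_3), S(f_2,g_3)) all reduce to 0 modulo the current basis, so we have a Gröbner basis.
Inter-reduce: drop elements whose leading term is divisible by another's, tail-reduce, and make monic.
Reduced Gröbner basis: {x + z, y*z + y}.

Buchberger on the second generating set:
h_1 = x + z + 1, LT = x.
h_2 = x*y + x + y + z, LT = x*y.

S(h_1,h_2): lcm = x*y. S = x + y*z + z.
  leading term x: subtract (1)·h_1 from x + y*z + z → y*z + 1
  leading term y*z: no divisor's leading term divides it; move y*z to the remainder.
  leading term 1: no divisor's leading term divides it; move 1 to the remainder.
  remainder y*z + 1 ≠ 0; add k_3 = y*z + 1 to the basis.

The other S-polynomials (S(h_1,k_3), S(h_2,k_3)) all reduce to 0 modulo the current basis, so we have a Gröbner basis.
Inter-reduce: drop elements whose leading term is divisible by another's, tail-reduce, and make monic.
Reduced Gröbner basis: {x + z + 1, y*z + 1}.

These differ, so the ideals are not equal.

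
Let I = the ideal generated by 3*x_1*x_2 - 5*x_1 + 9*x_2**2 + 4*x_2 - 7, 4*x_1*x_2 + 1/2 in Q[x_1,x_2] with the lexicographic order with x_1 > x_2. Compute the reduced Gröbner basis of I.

f_1 = 3*x_1*x_2 - 5*x_1 + 9*x_2**2 + 4*x_2 - 7, LT = x_1*x_2.
f_2 = 4*x_1*x_2 + 1/2, LT = x_1*x_2.

S(f_1,f_2): lcm = x_1*x_2. S = -5/3*x_1 + 3*x_2**2 + 4/3*x_2 - 59/24.
  leading term x_1: no divisor's leading term divides it; move -5/3*x_1 to the remainder.
  leading term x_2**2: no divisor's leading term divides it; move 3*x_2**2 to the remainder.
  leading term x_2: no divisor's leading term divides it; move 4/3*x_2 to the remainder.
  leading term 1: no divisor's leading term divides it; move -59/24 to the remainder.
  remainder -5/3*x_1 + 3*x_2**2 + 4/3*x_2 - 59/24 ≠ 0; add g_3 = -5/3*x_1 + 3*x_2**2 + 4/3*x_2 - 59/24 to the basis.

S(f_1,g_3): lcm = x_1*x_2. S = -5/3*x_1 + 9/5*x_2**3 + 19/5*x_2**2 - 17/120*x_2 - 7/3.
  leading term x_1: subtract (1)·g_3 from -5/3*x_1 + 9/5*x_2**3 + 19/5*x_2**2 - 17/120*x_2 - 7/3 → 9/5*x_2**3 + 4/5*x_2**2 - 59/40*x_2 + 1/8
  leading term x_2**3: no divisor's leading term divides it; move 9/5*x_2**3 to the remainder.
  leading term x_2**2: no divisor's leading term divides it; move 4/5*x_2**2 to the remainder.
  leading term x_2: no divisor's leading term divides it; move -59/40*x_2 to the remainder.
  leading term 1: no divisor's leading term divides it; move 1/8 to the remainder.
  remainder 9/5*x_2**3 + 4/5*x_2**2 - 59/40*x_2 + 1/8 ≠ 0; add g_4 = 9/5*x_2**3 + 4/5*x_2**2 - 59/40*x_2 + 1/8 to the basis.

The other S-polynomials (S(f_2,g_3), S(f_1,g_4), S(f_2,g_4), S(g_3,g_4)) all reduce to 0 modulo the current basis, so we have a Gröbner basis.
Inter-reduce: drop elements whose leading term is divisible by another's, tail-reduce, and make monic.

G = {x_1 - 9/5*x_2**2 - 4/5*x_2 + 59/40, x_2**3 + 4/9*x_2**2 - 59/72*x_2 + 5/72}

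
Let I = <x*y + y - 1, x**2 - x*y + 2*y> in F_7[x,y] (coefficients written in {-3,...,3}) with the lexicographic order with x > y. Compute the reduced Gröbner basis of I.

G = {x + 3*y**2 - 1, y**3 - 3*y - 2}

f_1 = x*y + y - 1, LT = x*y.
f_2 = x**2 - x*y + 2*y, LT = x**2.

S(f_1,f_2): lcm = x**2*y. S = x*y**2 + x*y - x - 2*y**2.
  leading term x*y**2: subtract (y)·f_1 from x*y**2 + x*y - x - 2*y**2 → x*y - x - 3*y**2 + y
  leading term x*y: subtract (1)·f_1 from x*y - x - 3*y**2 + y → -x - 3*y**2 + 1
  leading term x: no divisor's leading term divides it; move -x to the remainder.
  leading term y**2: no divisor's leading term divides it; move -3*y**2 to the remainder.
  leading term 1: no divisor's leading term divides it; move 1 to the remainder.
  remainder -x - 3*y**2 + 1 ≠ 0; add g_3 = -x - 3*y**2 + 1 to the basis.

S(f_1,g_3): lcm = x*y. S = -3*y**3 + 2*y - 1.
  leading term y**3: no divisor's leading term divides it; move -3*y**3 to the remainder.
  leading term y: no divisor's leading term divides it; move 2*y to the remainder.
  leading term 1: no divisor's leading term divides it; move -1 to the remainder.
  remainder -3*y**3 + 2*y - 1 ≠ 0; add g_4 = -3*y**3 + 2*y - 1 to the basis.

The other S-polynomials (S(f_2,g_3), S(f_1,g_4), S(f_2,g_4), S(g_3,g_4)) all reduce to 0 modulo the current basis, so we have a Gröbner basis.
Inter-reduce: drop elements whose leading term is divisible by another's, tail-reduce, and make monic.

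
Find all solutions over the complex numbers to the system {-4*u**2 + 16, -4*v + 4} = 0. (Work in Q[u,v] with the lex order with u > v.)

Compute a lex Gröbner basis by Buchberger's algorithm.
f_1 = -4*u**2 + 16, LT = u**2.
f_2 = -4*v + 4, LT = v.

The S-polynomials (S(f_1,f_2)) all reduce to 0 modulo the current basis, so we have a Gröbner basis.
Inter-reduce: drop elements whose leading term is divisible by another's, tail-reduce, and make monic.
Reduced Gröbner basis: {u**2 - 4, v - 1}.

The lex basis is triangular: the last element involves only v. Solving v - 1 = 0 gives v ∈ {1}; substituting each value into the earlier elements determines the remaining variables.
  v = 1: the earlier basis element becomes u**2 - 4 = 0, giving u = -2, 2 — points (-2, 1), (2, 1).

{(-2, 1), (2, 1)}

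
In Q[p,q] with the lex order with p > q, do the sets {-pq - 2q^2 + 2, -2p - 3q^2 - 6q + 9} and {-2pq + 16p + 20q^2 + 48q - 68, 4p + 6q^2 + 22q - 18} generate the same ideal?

No, the ideals differ.

For a fixed monomial order, each ideal has a unique reduced Gröbner basis; comparing bases decides equality.
Buchberger on the first generating set:
f_1 = -pq - 2q^2 + 2, LT = pq.
f_2 = -2p - 3q^2 - 6q + 9, LT = p.

S(f_1,f_2): lcm = pq. S = -3/2q^3 - q^2 + 9/2q - 2.
  leading term q^3: no divisor's leading term divides it; move -3/2q^3 to the remainder.
  leading term q^2: no divisor's leading term divides it; move -q^2 to the remainder.
  leading term q: no divisor's leading term divides it; move 9/2q to the remainder.
  leading term 1: no divisor's leading term divides it; move -2 to the remainder.
  remainder -3/2q^3 - q^2 + 9/2q - 2 ≠ 0; add g_3 = -3/2q^3 - q^2 + 9/2q - 2 to the basis.

The other S-polynomials (S(f_1,g_3), S(f_2,g_3)) all reduce to 0 modulo the current basis, so we have a Gröbner basis.
Inter-reduce: drop elements whose leading term is divisible by another's, tail-reduce, and make monic.
Reduced Gröbner basis: {p + 3/2q^2 + 3q - 9/2, q^3 + 2/3q^2 - 3q + 4/3}.

Buchberger on the second generating set:
h_1 = -2pq + 16p + 20q^2 + 48q - 68, LT = pq.
h_2 = 4p + 6q^2 + 22q - 18, LT = p.

S(h_1,h_2): lcm = pq. S = -8p - 3/2q^3 - 31/2q^2 - 39/2q + 34.
  leading term p: subtract (-2)·h_2 from -8p - 3/2q^3 - 31/2q^2 - 39/2q + 34 → -3/2q^3 - 7/2q^2 + 49/2q - 2
  leading term q^3: no divisor's leading term divides it; move -3/2q^3 to the remainder.
  leading term q^2: no divisor's leading term divides it; move -7/2q^2 to the remainder.
  leading term q: no divisor's leading term divides it; move 49/2q to the remainder.
  leading term 1: no divisor's leading term divides it; move -2 to the remainder.
  remainder -3/2q^3 - 7/2q^2 + 49/2q - 2 ≠ 0; add k_3 = -3/2q^3 - 7/2q^2 + 49/2q - 2 to the basis.

The other S-polynomials (S(h_1,k_3), S(h_2,k_3)) all reduce to 0 modulo the current basis, so we have a Gröbner basis.
Inter-reduce: drop elements whose leading term is divisible by another's, tail-reduce, and make monic.
Reduced Gröbner basis: {p + 3/2q^2 + 11/2q - 9/2, q^3 + 7/3q^2 - 49/3q + 4/3}.

These differ, so the ideals are not equal.
The same test decides containment: I ⊆ J iff every generator of I reduces to 0 modulo a Gröbner basis of J.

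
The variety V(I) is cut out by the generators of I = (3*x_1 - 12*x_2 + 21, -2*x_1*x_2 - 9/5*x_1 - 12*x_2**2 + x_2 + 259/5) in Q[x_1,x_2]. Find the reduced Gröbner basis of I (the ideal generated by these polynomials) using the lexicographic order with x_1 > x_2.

G = {x_1 - 4*x_2 + 7, x_2**2 - 39/100*x_2 - 161/50}

f_1 = 3*x_1 - 12*x_2 + 21, LT = x_1.
f_2 = -2*x_1*x_2 - 9/5*x_1 - 12*x_2**2 + x_2 + 259/5, LT = x_1*x_2.

S(f_1,f_2): lcm = x_1*x_2. S = -9/10*x_1 - 10*x_2**2 + 15/2*x_2 + 259/10.
  leading term x_1: subtract (-3/10)·f_1 from -9/10*x_1 - 10*x_2**2 + 15/2*x_2 + 259/10 → -10*x_2**2 + 39/10*x_2 + 161/5
  leading term x_2**2: no divisor's leading term divides it; move -10*x_2**2 to the remainder.
  leading term x_2: no divisor's leading term divides it; move 39/10*x_2 to the remainder.
  leading term 1: no divisor's leading term divides it; move 161/5 to the remainder.
  remainder -10*x_2**2 + 39/10*x_2 + 161/5 ≠ 0; add g_3 = -10*x_2**2 + 39/10*x_2 + 161/5 to the basis.

The other S-polynomials (S(f_1,g_3), S(f_2,g_3)) all reduce to 0 modulo the current basis, so we have a Gröbner basis.
Inter-reduce: drop elements whose leading term is divisible by another's, tail-reduce, and make monic.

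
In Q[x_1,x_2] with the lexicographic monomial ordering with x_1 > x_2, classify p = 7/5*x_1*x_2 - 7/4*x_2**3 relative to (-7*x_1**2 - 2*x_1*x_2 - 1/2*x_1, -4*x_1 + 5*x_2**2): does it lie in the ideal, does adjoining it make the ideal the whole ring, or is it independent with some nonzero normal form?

First compute the reduced Gröbner basis of I by Buchberger's algorithm.
f_1 = -7*x_1**2 - 2*x_1*x_2 - 1/2*x_1, LT = x_1**2.
f_2 = -4*x_1 + 5*x_2**2, LT = x_1.

S(f_1,f_2): lcm = x_1**2. S = 5/4*x_1*x_2**2 + 2/7*x_1*x_2 + 1/14*x_1.
  leading term x_1*x_2**2: subtract (-5/16*x_2**2)·f_2 from 5/4*x_1*x_2**2 + 2/7*x_1*x_2 + 1/14*x_1 → 2/7*x_1*x_2 + 1/14*x_1 + 25/16*x_2**4
  leading term x_1*x_2: subtract (-1/14*x_2)·f_2 from 2/7*x_1*x_2 + 1/14*x_1 + 25/16*x_2**4 → 1/14*x_1 + 25/16*x_2**4 + 5/14*x_2**3
  leading term x_1: subtract (-1/56)·f_2 from 1/14*x_1 + 25/16*x_2**4 + 5/14*x_2**3 → 25/16*x_2**4 + 5/14*x_2**3 + 5/56*x_2**2
  leading term x_2**4: no divisor's leading term divides it; move 25/16*x_2**4 to the remainder.
  leading term x_2**3: no divisor's leading term divides it; move 5/14*x_2**3 to the remainder.
  leading term x_2**2: no divisor's leading term divides it; move 5/56*x_2**2 to the remainder.
  remainder 25/16*x_2**4 + 5/14*x_2**3 + 5/56*x_2**2 ≠ 0; add h_3 = 25/16*x_2**4 + 5/14*x_2**3 + 5/56*x_2**2 to the basis.

S(f_1,h_3): leading monomials are coprime, so the S-polynomial reduces to 0 (Buchberger's first criterion).
S(f_2,h_3): leading monomials are coprime, so the S-polynomial reduces to 0 (Buchberger's first criterion).
Every S-polynomial of the final basis reduces to 0, so we have a Gröbner basis.
Inter-reduce: drop elements whose leading term is divisible by another's, tail-reduce, and make monic.
Reduced Gröbner basis: {x_1 - 5/4*x_2**2, x_2**4 + 8/35*x_2**3 + 2/35*x_2**2}.
Label its elements g_1 = x_1 - 5/4*x_2**2, g_2 = x_2**4 + 8/35*x_2**3 + 2/35*x_2**2.

Reduce p = 7/5*x_1*x_2 - 7/4*x_2**3 modulo G:
  leading term x_1*x_2: subtract (7/5*x_2)·g_1 from 7/5*x_1*x_2 - 7/4*x_2**3 → 0
  normal form = 0.
Since the normal form is 0, p ∈ I.

7/5*x_1*x_2 - 7/4*x_2**3 lies in I (it reduces to 0).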